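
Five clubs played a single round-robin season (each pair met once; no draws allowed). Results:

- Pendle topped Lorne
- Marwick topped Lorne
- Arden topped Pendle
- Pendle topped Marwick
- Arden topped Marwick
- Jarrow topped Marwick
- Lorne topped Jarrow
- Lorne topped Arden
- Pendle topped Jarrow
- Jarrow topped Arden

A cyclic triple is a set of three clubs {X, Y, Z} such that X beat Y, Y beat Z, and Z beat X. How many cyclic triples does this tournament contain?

Win totals: Arden 2, Pendle 3, Lorne 2, Marwick 1, Jarrow 2.
A club with w wins dominates both others in C(w,2) triples; summing gives 1 + 3 + 1 + 0 + 1 = 6 transitive triples.
Total triples C(5,3) = 10, so cyclic triples = 10 − 6 = 4.

4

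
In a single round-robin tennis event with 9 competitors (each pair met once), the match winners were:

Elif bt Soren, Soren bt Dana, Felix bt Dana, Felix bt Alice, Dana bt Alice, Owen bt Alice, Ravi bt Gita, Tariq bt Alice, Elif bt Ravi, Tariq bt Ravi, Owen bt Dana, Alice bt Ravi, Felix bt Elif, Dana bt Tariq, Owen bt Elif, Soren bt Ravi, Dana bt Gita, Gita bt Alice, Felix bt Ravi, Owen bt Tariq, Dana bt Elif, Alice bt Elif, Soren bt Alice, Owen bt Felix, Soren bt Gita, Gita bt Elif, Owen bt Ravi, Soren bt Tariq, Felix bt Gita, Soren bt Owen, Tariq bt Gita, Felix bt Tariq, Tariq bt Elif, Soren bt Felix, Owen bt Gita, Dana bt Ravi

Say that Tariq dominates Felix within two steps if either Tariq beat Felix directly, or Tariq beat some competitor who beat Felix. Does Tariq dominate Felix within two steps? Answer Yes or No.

No

Tariq did not beat Felix directly.
Tariq beat Alice, Ravi, Gita, Elif, but each of them lost to Felix. No two-step path.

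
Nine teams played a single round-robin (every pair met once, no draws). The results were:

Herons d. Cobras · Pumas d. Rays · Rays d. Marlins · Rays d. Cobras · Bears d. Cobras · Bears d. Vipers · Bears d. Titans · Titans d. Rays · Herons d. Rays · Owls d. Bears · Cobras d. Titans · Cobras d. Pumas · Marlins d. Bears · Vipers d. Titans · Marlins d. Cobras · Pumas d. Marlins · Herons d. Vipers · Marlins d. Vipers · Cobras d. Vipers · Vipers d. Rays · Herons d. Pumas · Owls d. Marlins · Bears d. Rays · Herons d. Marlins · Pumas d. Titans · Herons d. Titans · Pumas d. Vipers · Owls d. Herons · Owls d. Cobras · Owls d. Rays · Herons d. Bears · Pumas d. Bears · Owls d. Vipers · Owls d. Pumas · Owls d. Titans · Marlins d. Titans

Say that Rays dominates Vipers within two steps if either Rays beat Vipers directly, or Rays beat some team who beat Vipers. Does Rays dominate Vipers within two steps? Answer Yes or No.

Rays did not beat Vipers directly.
Rays beat Marlins, Cobras. Of those, Marlins beat Vipers.

Yes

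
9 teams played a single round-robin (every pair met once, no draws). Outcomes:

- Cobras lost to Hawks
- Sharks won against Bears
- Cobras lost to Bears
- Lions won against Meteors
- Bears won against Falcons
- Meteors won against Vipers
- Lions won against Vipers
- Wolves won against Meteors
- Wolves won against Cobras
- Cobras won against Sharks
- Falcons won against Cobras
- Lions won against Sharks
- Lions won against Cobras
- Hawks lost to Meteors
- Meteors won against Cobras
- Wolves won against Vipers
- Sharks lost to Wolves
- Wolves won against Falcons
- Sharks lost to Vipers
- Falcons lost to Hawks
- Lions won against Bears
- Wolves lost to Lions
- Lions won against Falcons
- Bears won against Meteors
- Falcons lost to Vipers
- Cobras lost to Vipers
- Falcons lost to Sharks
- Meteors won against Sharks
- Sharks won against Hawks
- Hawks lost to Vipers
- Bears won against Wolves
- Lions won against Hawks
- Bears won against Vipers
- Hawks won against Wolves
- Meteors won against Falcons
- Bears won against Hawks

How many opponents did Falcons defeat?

Falcons' results: beat Cobras; lost to Sharks, Bears, Vipers, Lions, Hawks, Wolves, Meteors.
That is 1 win.

1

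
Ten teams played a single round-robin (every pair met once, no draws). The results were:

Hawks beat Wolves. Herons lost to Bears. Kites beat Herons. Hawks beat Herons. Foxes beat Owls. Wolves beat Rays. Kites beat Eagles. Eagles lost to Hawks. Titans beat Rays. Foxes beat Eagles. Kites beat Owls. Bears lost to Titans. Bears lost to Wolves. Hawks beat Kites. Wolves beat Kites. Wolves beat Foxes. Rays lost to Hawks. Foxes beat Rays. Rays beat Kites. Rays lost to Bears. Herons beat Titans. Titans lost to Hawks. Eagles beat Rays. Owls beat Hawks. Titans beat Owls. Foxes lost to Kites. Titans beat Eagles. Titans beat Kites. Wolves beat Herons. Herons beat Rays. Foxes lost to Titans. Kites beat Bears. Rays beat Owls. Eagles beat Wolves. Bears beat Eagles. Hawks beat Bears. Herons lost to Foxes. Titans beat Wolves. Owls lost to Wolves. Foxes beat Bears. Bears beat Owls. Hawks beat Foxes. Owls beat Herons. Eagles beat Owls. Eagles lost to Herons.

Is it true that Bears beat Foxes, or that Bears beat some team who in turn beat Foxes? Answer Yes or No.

Bears did not beat Foxes directly.
Bears beat Eagles, Rays, Owls, Herons, but each of them lost to Foxes. No two-step path.

No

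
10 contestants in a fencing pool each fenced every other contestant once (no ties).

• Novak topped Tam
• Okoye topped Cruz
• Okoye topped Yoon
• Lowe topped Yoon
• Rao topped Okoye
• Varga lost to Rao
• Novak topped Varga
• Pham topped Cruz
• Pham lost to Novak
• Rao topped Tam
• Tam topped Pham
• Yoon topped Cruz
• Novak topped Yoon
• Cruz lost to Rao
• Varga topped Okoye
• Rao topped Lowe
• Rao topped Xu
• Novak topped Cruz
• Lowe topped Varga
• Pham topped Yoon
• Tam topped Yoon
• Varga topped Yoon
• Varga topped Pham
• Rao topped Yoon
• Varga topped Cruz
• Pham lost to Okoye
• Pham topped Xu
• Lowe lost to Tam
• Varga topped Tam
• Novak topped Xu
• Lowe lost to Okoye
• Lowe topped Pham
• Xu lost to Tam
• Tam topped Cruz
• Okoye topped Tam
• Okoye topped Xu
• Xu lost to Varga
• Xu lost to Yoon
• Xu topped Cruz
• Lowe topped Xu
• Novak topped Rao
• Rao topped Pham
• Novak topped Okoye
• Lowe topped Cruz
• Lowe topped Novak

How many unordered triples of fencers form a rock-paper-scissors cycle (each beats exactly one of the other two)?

Win totals: Yoon 2, Cruz 0, Rao 8, Pham 3, Tam 5, Varga 6, Xu 1, Novak 8, Lowe 6, Okoye 6.
A fencer with w wins dominates both others in C(w,2) triples; summing gives 1 + 0 + 28 + 3 + 10 + 15 + 0 + 28 + 15 + 15 = 115 transitive triples.
Total triples C(10,3) = 120, so cyclic triples = 120 − 115 = 5.

5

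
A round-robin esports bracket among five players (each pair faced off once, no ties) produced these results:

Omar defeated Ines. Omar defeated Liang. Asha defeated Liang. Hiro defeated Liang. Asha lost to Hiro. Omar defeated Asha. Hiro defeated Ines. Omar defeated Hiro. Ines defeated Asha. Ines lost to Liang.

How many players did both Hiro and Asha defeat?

1

Hiro beat: Liang, Asha, Ines.
Asha beat: Liang.
Both beat: Liang — 1.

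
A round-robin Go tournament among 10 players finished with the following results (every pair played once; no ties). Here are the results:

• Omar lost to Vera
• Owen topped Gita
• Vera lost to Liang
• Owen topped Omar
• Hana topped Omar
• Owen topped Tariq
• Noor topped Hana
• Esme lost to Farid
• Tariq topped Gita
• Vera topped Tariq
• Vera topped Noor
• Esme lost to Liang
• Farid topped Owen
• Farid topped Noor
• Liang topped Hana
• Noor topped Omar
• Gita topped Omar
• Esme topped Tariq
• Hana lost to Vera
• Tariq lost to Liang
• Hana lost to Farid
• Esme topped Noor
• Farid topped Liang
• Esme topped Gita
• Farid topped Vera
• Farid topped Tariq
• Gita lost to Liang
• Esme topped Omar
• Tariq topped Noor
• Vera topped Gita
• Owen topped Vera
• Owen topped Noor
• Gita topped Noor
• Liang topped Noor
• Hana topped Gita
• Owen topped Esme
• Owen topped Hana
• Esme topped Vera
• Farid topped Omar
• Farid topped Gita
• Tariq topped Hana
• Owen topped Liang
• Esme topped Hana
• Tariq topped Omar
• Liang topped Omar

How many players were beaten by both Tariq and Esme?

4

Tariq beat: Gita, Omar, Noor, Hana.
Esme beat: Gita, Omar, Tariq, Vera, Noor, Hana.
Both beat: Gita, Omar, Noor, Hana — 4.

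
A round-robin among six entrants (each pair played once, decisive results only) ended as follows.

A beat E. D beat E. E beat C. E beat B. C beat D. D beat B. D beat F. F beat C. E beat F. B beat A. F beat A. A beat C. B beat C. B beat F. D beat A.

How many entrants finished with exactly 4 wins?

1

Win totals: A 2, B 3, C 1, D 4, E 3, F 2.
Exactly 4: D — 1 entrant.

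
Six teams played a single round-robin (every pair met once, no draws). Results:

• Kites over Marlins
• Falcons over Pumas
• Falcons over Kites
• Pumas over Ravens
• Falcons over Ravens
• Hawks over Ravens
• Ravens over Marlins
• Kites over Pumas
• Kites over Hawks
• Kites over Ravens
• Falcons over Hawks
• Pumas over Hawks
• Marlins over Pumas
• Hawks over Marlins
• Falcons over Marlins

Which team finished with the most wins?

Win totals: Marlins 1, Ravens 1, Hawks 2, Kites 4, Falcons 5, Pumas 2.
Falcons leads with 5 wins (next highest: 4).

Falcons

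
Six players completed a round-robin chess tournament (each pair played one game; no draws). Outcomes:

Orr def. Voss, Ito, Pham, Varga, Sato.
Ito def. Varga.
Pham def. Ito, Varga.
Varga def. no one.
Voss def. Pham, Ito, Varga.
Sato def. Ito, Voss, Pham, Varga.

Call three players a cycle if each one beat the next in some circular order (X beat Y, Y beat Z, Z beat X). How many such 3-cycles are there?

Of the C(6,3) = 20 triples, the cyclic ones are: none.
That is 0.

0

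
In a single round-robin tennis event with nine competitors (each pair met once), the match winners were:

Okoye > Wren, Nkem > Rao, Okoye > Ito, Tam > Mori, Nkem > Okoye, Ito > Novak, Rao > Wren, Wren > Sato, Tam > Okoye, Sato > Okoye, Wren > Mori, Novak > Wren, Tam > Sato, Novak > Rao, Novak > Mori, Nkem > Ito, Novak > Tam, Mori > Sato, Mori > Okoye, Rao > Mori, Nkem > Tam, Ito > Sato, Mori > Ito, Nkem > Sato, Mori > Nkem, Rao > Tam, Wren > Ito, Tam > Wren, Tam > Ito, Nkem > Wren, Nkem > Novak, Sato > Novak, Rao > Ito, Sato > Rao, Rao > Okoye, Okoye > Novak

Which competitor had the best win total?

Nkem

Win totals: Nkem 7, Wren 3, Rao 5, Tam 5, Okoye 3, Ito 2, Mori 4, Novak 4, Sato 3.
Nkem leads with 7 wins (next highest: 5).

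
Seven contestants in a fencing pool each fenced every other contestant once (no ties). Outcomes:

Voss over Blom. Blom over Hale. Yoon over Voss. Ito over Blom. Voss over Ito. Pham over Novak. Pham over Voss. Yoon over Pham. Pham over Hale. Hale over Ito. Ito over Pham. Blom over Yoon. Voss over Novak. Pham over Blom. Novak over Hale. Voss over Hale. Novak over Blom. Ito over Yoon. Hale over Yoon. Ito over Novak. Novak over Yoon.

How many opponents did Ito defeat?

4

Ito's results: beat Blom, Novak, Yoon, Pham; lost to Hale, Voss.
That is 4 wins.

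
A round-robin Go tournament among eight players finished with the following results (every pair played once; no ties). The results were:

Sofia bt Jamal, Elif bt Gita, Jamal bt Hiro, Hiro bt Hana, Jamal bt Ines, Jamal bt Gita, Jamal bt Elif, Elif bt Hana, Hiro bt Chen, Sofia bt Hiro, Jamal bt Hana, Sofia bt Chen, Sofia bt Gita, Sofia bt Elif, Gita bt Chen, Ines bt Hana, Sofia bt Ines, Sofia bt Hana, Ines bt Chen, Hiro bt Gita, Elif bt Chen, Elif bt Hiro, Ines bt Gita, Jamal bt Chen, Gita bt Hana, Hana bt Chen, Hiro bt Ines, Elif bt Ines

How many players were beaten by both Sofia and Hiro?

4

Sofia beat: Chen, Hana, Ines, Elif, Hiro, Gita, Jamal.
Hiro beat: Chen, Hana, Ines, Gita.
Both beat: Chen, Hana, Ines, Gita — 4.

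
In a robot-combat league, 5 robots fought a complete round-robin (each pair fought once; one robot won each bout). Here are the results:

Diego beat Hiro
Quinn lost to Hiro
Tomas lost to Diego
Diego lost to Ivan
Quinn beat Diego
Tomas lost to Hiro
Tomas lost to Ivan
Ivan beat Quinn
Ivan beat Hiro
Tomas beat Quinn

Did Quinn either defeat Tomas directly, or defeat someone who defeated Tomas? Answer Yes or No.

Yes

Quinn did not beat Tomas directly.
Quinn beat Diego. Of those, Diego beat Tomas.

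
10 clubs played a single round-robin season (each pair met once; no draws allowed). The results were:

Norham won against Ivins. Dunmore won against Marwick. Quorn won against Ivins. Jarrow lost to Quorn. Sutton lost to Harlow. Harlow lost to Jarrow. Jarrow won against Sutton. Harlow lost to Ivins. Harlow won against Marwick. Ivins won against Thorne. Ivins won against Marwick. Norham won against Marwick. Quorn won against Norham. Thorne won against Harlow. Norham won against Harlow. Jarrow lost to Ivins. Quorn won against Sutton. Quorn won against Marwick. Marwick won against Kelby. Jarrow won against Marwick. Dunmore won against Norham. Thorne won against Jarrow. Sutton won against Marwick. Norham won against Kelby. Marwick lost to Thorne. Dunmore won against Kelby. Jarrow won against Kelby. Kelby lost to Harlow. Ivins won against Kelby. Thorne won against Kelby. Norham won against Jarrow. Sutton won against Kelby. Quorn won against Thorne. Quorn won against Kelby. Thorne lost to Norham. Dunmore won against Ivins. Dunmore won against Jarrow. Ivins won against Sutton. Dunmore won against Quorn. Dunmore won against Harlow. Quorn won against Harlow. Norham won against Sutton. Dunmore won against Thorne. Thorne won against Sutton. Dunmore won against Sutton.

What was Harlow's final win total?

Harlow's results: beat Kelby, Sutton, Marwick; lost to Ivins, Dunmore, Norham, Jarrow, Thorne, Quorn.
That is 3 wins.

3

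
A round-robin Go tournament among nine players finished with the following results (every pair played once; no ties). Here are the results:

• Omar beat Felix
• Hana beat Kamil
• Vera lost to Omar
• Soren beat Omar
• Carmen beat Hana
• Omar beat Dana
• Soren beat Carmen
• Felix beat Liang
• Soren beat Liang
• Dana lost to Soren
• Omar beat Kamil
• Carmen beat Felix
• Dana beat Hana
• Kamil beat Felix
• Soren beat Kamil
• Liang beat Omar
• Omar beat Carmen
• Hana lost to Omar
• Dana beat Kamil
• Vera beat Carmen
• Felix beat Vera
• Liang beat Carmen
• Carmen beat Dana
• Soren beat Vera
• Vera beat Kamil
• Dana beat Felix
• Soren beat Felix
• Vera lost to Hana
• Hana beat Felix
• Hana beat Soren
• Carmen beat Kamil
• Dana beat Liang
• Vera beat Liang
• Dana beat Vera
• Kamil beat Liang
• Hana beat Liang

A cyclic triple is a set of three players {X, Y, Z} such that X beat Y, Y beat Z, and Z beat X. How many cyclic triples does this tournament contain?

16

Win totals: Vera 3, Dana 5, Kamil 2, Carmen 4, Liang 2, Soren 7, Omar 6, Felix 2, Hana 5.
A player with w wins dominates both others in C(w,2) triples; summing gives 3 + 10 + 1 + 6 + 1 + 21 + 15 + 1 + 10 = 68 transitive triples.
Total triples C(9,3) = 84, so cyclic triples = 84 − 68 = 16.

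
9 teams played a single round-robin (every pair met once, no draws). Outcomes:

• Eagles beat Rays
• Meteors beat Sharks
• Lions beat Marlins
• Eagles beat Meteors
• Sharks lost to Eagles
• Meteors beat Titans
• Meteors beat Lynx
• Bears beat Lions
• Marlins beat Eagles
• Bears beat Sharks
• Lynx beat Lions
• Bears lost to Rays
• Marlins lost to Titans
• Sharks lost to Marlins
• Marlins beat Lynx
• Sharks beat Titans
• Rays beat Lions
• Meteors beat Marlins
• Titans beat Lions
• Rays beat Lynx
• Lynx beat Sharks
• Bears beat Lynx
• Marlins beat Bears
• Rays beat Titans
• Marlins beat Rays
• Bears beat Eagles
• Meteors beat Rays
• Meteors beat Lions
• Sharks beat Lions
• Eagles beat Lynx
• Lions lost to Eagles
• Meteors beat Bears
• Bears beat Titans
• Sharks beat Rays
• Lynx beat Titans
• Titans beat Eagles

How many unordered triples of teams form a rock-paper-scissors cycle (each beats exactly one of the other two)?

Win totals: Bears 5, Rays 4, Titans 3, Sharks 3, Eagles 5, Meteors 7, Lynx 3, Marlins 5, Lions 1.
A team with w wins dominates both others in C(w,2) triples; summing gives 10 + 6 + 3 + 3 + 10 + 21 + 3 + 10 + 0 = 66 transitive triples.
Total triples C(9,3) = 84, so cyclic triples = 84 − 66 = 18.

18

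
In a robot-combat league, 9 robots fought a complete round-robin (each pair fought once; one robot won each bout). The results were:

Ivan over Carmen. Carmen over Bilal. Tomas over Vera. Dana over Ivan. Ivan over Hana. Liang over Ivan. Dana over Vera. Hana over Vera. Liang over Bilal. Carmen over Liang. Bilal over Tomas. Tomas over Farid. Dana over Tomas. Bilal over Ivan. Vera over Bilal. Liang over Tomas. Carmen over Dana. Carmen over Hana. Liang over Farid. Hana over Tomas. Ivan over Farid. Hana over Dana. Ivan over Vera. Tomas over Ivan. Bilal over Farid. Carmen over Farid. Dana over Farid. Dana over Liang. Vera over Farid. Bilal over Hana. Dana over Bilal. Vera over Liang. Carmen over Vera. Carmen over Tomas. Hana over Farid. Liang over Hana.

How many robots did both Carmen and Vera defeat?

Carmen beat: Hana, Tomas, Vera, Bilal, Liang, Farid, Dana.
Vera beat: Bilal, Liang, Farid.
Both beat: Bilal, Liang, Farid — 3.

3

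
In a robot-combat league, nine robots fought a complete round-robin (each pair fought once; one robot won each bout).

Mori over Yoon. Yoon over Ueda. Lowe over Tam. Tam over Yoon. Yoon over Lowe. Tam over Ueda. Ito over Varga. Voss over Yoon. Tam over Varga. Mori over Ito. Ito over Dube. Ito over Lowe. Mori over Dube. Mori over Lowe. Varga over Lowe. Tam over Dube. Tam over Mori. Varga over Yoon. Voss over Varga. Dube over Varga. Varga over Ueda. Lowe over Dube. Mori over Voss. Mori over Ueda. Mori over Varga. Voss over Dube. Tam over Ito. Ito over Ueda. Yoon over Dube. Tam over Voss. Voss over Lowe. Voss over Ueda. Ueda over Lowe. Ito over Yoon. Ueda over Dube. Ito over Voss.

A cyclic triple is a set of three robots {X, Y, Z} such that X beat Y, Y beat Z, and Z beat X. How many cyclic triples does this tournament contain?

9

Win totals: Voss 5, Mori 7, Varga 3, Lowe 2, Ueda 2, Tam 7, Ito 6, Dube 1, Yoon 3.
A robot with w wins dominates both others in C(w,2) triples; summing gives 10 + 21 + 3 + 1 + 1 + 21 + 15 + 0 + 3 = 75 transitive triples.
Total triples C(9,3) = 84, so cyclic triples = 84 − 75 = 9.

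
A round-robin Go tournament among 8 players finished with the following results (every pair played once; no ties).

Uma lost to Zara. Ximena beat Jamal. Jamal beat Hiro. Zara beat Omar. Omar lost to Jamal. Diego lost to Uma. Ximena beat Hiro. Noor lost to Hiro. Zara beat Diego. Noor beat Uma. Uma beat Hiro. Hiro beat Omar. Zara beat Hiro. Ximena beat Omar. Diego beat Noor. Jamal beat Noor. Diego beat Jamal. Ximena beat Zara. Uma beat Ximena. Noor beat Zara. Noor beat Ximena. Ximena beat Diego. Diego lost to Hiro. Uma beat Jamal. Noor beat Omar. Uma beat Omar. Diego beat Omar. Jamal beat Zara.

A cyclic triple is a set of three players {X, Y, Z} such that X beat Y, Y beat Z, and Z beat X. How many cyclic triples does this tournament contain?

12

Win totals: Hiro 3, Ximena 5, Diego 3, Jamal 4, Omar 0, Zara 4, Uma 5, Noor 4.
A player with w wins dominates both others in C(w,2) triples; summing gives 3 + 10 + 3 + 6 + 0 + 6 + 10 + 6 = 44 transitive triples.
Total triples C(8,3) = 56, so cyclic triples = 56 − 44 = 12.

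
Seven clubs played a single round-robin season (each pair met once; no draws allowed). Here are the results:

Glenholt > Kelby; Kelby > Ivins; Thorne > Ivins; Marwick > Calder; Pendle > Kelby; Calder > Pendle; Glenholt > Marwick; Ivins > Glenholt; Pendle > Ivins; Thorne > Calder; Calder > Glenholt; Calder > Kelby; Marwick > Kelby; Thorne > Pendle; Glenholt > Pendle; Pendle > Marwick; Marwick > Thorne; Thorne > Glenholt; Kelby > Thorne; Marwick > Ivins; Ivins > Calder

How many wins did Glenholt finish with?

3

Glenholt's results: beat Kelby, Marwick, Pendle; lost to Ivins, Thorne, Calder.
That is 3 wins.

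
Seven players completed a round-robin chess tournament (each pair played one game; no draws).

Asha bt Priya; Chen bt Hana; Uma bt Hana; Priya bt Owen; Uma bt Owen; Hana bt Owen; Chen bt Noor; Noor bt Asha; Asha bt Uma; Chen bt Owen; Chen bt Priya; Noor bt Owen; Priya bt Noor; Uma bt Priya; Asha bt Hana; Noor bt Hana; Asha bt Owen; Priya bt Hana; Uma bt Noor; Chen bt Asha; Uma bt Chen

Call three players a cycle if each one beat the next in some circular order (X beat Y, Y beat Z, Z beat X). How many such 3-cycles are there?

Win totals: Asha 4, Noor 3, Hana 1, Owen 0, Priya 3, Uma 5, Chen 5.
A player with w wins dominates both others in C(w,2) triples; summing gives 6 + 3 + 0 + 0 + 3 + 10 + 10 = 32 transitive triples.
Total triples C(7,3) = 35, so cyclic triples = 35 − 32 = 3.

3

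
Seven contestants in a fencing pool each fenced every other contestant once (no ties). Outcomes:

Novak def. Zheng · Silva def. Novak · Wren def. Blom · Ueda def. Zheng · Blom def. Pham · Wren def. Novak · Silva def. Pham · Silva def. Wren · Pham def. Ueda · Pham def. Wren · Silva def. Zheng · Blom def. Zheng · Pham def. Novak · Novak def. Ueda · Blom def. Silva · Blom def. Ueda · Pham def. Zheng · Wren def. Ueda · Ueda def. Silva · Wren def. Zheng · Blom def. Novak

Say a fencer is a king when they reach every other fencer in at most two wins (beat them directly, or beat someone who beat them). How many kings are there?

Novak cannot reach Wren, Pham, Blom in two steps.
Ueda cannot reach Blom in two steps.
Silva reaches everyone (king).
Wren reaches everyone (king).
Pham reaches everyone (king).
Zheng cannot reach Novak, Ueda, Silva, Wren, Pham, Blom in two steps.
Blom reaches everyone (king).
Kings: Silva, Wren, Pham, Blom — 4.

4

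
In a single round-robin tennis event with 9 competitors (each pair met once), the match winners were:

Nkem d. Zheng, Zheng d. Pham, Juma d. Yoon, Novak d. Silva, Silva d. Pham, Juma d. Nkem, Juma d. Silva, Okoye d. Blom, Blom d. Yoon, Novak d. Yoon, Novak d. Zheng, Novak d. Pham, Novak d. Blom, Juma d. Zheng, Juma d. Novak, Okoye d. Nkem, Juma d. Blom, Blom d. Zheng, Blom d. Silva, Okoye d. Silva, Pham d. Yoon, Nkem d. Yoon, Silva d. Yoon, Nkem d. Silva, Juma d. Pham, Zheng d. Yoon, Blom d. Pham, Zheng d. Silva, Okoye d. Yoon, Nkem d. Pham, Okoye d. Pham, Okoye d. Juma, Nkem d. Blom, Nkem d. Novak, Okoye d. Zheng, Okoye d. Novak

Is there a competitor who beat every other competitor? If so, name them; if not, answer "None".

Okoye

Okoye has 8 wins out of 8 opponents — a perfect record.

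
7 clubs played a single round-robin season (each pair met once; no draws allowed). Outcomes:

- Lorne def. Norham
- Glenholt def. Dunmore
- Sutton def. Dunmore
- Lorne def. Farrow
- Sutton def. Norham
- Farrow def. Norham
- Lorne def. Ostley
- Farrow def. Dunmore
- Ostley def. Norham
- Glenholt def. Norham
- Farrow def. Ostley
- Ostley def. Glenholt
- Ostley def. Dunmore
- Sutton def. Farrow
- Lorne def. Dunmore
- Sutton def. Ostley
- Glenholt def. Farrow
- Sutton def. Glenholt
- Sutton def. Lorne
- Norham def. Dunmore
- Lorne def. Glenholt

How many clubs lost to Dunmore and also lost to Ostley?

0

Dunmore beat: no one.
Ostley beat: Dunmore, Glenholt, Norham.
No one was beaten by both.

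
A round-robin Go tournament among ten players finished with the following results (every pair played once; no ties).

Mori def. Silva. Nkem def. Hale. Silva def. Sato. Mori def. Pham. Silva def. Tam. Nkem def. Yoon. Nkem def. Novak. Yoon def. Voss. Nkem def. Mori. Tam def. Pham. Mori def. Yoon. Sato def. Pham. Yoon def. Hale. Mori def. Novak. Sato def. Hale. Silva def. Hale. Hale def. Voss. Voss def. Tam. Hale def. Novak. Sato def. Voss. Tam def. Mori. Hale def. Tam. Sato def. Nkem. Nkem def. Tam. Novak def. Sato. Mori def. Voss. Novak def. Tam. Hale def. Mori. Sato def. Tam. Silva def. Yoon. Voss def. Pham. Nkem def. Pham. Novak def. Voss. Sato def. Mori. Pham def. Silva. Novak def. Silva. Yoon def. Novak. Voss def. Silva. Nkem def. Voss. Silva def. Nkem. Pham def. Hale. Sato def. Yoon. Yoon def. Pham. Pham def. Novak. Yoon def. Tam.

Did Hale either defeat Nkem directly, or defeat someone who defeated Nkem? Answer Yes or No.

Hale did not beat Nkem directly.
Hale beat Mori, Novak, Tam, Voss, but each of them lost to Nkem. No two-step path.

No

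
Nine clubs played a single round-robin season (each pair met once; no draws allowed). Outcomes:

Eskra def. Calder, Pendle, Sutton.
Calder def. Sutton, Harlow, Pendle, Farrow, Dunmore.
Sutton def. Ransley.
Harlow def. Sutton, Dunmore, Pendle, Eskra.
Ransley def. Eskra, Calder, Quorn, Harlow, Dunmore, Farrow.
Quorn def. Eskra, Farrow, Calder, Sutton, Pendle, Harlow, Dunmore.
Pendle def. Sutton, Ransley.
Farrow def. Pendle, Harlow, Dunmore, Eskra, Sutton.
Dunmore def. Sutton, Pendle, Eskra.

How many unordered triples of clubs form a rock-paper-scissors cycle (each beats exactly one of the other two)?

Win totals: Pendle 2, Dunmore 3, Sutton 1, Eskra 3, Calder 5, Quorn 7, Harlow 4, Farrow 5, Ransley 6.
A club with w wins dominates both others in C(w,2) triples; summing gives 1 + 3 + 0 + 3 + 10 + 21 + 6 + 10 + 15 = 69 transitive triples.
Total triples C(9,3) = 84, so cyclic triples = 84 − 69 = 15.

15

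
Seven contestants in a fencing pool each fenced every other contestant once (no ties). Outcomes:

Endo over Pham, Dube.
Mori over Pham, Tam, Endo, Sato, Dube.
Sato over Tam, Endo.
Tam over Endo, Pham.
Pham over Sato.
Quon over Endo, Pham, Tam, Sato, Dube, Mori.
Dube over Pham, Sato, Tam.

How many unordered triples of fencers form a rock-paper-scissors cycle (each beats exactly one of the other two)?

Win totals: Quon 6, Dube 3, Mori 5, Tam 2, Pham 1, Sato 2, Endo 2.
A fencer with w wins dominates both others in C(w,2) triples; summing gives 15 + 3 + 10 + 1 + 0 + 1 + 1 = 31 transitive triples.
Total triples C(7,3) = 35, so cyclic triples = 35 − 31 = 4.

4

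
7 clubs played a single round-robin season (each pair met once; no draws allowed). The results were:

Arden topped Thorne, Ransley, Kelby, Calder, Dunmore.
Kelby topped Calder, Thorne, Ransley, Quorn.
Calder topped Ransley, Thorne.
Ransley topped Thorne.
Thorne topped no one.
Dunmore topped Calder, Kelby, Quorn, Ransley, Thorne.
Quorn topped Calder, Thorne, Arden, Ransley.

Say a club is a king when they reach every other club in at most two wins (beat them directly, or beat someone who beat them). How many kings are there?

3

Arden reaches everyone (king).
Calder cannot reach Arden, Dunmore, Quorn, Kelby in two steps.
Dunmore reaches everyone (king).
Quorn reaches everyone (king).
Thorne cannot reach Arden, Calder, Dunmore, Quorn, Ransley, Kelby in two steps.
Ransley cannot reach Arden, Calder, Dunmore, Quorn, Kelby in two steps.
Kelby cannot reach Dunmore in two steps.
Kings: Arden, Dunmore, Quorn — 3.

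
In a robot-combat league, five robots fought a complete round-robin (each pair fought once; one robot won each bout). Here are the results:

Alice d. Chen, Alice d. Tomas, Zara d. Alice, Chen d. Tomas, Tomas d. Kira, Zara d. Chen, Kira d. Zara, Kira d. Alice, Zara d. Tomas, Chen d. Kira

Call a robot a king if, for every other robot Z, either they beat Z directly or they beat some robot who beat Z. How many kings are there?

Chen reaches everyone (king).
Tomas cannot reach Chen in two steps.
Kira reaches everyone (king).
Zara reaches everyone (king).
Alice cannot reach Zara in two steps.
Kings: Chen, Kira, Zara — 3.

3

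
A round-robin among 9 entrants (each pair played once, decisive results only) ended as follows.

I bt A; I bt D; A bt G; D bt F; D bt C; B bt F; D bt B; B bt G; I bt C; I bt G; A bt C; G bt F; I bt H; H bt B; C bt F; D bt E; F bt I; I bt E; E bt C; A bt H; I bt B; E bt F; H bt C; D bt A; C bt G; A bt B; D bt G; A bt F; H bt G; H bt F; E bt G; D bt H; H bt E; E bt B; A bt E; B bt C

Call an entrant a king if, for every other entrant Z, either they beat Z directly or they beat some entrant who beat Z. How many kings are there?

A cannot reach D in two steps.
B cannot reach A, D, E, H in two steps.
C cannot reach A, B, D, E, H in two steps.
D reaches everyone (king).
E cannot reach A, D, H in two steps.
F reaches everyone (king).
G cannot reach A, B, C, D, E, H in two steps.
H cannot reach A, D in two steps.
I reaches everyone (king).
Kings: D, F, I — 3.

3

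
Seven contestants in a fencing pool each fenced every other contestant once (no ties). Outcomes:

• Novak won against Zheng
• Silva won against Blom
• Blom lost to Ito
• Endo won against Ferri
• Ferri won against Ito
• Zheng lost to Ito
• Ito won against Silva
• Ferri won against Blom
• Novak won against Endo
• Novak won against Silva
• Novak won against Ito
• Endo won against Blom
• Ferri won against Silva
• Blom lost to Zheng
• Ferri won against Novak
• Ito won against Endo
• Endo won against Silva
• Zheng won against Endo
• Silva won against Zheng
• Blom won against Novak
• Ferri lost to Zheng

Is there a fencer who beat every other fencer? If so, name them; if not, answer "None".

Highest win total is Novak with 4 (out of 6 possible).
Novak lost to Blom, Ferri, so no fencer went undefeated.

None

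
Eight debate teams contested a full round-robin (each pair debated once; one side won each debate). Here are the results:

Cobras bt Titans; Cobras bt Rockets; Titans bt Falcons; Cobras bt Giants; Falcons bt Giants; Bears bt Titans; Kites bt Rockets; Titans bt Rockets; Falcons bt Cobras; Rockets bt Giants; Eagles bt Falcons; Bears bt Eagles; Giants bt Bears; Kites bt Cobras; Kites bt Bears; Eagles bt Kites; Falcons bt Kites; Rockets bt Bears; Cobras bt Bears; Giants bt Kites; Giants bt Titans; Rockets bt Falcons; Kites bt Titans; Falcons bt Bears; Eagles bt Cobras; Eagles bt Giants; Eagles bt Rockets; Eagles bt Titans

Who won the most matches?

Win totals: Cobras 4, Falcons 4, Giants 3, Kites 4, Eagles 6, Titans 2, Bears 2, Rockets 3.
Eagles leads with 6 wins (next highest: 4).

Eagles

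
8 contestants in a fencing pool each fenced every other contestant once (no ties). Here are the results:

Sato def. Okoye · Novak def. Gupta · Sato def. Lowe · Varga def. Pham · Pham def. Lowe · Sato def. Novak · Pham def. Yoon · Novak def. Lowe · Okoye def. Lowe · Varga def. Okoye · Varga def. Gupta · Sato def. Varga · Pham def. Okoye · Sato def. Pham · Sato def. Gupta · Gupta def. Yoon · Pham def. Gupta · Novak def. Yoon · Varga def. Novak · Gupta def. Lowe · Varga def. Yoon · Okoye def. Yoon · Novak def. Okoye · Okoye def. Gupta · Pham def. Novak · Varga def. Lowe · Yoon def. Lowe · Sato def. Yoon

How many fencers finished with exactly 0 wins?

1

Win totals: Pham 5, Sato 7, Varga 6, Okoye 3, Yoon 1, Gupta 2, Lowe 0, Novak 4.
Exactly 0: Lowe — 1 fencer.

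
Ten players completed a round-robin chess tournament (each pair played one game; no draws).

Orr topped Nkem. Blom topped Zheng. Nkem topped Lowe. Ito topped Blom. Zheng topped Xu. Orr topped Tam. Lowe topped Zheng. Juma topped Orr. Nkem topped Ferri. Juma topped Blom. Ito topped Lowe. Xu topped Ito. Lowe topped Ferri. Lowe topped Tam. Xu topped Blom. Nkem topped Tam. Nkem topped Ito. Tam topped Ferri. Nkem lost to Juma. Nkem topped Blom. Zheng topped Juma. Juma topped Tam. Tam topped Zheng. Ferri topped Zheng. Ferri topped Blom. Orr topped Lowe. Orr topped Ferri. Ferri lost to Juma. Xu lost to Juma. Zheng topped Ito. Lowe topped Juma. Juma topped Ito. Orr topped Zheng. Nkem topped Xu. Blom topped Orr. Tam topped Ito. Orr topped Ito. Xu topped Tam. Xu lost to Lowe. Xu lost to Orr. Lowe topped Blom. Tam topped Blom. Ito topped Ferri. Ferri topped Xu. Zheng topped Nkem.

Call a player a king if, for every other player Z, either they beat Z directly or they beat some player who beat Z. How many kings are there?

7

Juma reaches everyone (king).
Ito cannot reach Nkem in two steps.
Ferri cannot reach Lowe in two steps.
Nkem reaches everyone (king).
Tam reaches everyone (king).
Zheng reaches everyone (king).
Xu cannot reach Juma, Nkem in two steps.
Lowe reaches everyone (king).
Orr reaches everyone (king).
Blom reaches everyone (king).
Kings: Juma, Nkem, Tam, Zheng, Lowe, Orr, Blom — 7.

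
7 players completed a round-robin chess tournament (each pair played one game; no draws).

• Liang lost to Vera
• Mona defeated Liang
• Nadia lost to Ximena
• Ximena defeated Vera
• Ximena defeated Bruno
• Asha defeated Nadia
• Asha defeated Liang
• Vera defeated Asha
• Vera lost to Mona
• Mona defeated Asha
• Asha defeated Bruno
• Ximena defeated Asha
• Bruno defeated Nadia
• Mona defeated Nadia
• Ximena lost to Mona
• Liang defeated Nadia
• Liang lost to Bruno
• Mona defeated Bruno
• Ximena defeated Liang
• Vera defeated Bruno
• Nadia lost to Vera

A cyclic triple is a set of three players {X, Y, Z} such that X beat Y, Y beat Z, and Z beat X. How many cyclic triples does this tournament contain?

Win totals: Ximena 5, Vera 4, Mona 6, Nadia 0, Asha 3, Bruno 2, Liang 1.
A player with w wins dominates both others in C(w,2) triples; summing gives 10 + 6 + 15 + 0 + 3 + 1 + 0 = 35 transitive triples.
Total triples C(7,3) = 35, so cyclic triples = 35 − 35 = 0.

0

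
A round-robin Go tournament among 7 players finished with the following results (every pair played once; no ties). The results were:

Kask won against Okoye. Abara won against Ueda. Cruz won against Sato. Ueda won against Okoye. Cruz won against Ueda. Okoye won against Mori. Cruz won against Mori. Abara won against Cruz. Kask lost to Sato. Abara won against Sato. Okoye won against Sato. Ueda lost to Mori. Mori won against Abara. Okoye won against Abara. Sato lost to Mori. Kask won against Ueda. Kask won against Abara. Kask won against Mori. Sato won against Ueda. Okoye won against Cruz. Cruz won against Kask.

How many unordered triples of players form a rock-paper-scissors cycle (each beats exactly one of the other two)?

10

Win totals: Cruz 4, Sato 2, Okoye 4, Abara 3, Mori 3, Ueda 1, Kask 4.
A player with w wins dominates both others in C(w,2) triples; summing gives 6 + 1 + 6 + 3 + 3 + 0 + 6 = 25 transitive triples.
Total triples C(7,3) = 35, so cyclic triples = 35 − 25 = 10.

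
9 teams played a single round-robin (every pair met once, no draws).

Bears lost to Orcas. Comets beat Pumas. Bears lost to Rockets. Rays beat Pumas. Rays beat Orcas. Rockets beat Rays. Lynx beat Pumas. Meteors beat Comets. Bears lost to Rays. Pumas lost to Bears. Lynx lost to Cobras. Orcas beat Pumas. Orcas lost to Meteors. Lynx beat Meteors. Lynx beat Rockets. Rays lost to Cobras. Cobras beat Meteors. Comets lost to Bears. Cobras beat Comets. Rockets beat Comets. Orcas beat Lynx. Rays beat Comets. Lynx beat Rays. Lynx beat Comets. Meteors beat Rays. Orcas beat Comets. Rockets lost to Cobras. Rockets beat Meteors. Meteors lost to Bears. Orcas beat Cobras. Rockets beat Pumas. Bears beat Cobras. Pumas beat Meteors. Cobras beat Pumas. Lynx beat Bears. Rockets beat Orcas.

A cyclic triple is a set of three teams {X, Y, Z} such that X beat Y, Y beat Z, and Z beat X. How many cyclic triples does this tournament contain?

Win totals: Comets 1, Pumas 1, Orcas 5, Rays 4, Cobras 6, Rockets 6, Bears 4, Lynx 6, Meteors 3.
A team with w wins dominates both others in C(w,2) triples; summing gives 0 + 0 + 10 + 6 + 15 + 15 + 6 + 15 + 3 = 70 transitive triples.
Total triples C(9,3) = 84, so cyclic triples = 84 − 70 = 14.

14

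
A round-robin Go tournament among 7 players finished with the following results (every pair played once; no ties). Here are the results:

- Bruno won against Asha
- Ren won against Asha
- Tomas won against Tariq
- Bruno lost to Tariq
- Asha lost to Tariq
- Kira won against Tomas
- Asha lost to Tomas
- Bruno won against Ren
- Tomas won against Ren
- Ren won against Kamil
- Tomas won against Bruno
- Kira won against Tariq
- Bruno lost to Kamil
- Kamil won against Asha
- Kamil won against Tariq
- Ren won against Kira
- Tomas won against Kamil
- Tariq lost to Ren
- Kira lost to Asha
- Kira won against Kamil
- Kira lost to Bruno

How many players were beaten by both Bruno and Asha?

1

Bruno beat: Asha, Ren, Kira.
Asha beat: Kira.
Both beat: Kira — 1.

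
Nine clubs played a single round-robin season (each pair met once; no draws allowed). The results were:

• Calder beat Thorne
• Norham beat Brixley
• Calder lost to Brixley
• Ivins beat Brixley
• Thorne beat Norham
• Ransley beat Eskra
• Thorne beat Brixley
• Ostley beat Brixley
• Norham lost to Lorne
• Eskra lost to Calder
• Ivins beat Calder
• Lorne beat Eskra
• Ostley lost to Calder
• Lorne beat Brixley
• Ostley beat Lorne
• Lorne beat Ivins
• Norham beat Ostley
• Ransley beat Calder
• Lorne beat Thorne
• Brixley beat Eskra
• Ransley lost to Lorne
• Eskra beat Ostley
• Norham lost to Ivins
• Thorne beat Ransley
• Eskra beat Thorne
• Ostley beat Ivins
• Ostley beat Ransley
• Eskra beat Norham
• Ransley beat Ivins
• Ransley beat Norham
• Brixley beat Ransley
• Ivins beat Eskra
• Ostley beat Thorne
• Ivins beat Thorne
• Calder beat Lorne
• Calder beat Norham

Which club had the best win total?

Lorne

Win totals: Norham 2, Ivins 5, Brixley 3, Ransley 4, Thorne 3, Eskra 3, Ostley 5, Calder 5, Lorne 6.
Lorne leads with 6 wins (next highest: 5).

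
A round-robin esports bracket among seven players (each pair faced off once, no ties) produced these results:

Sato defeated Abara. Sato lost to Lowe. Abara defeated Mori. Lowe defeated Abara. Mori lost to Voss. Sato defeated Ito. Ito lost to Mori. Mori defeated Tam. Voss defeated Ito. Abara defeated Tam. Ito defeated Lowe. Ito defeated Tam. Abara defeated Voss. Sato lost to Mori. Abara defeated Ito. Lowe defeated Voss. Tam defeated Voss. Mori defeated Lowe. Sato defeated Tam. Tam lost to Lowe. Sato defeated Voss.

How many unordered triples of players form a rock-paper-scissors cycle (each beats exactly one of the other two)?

9

Win totals: Ito 2, Tam 1, Sato 4, Mori 4, Voss 2, Lowe 4, Abara 4.
A player with w wins dominates both others in C(w,2) triples; summing gives 1 + 0 + 6 + 6 + 1 + 6 + 6 = 26 transitive triples.
Total triples C(7,3) = 35, so cyclic triples = 35 − 26 = 9.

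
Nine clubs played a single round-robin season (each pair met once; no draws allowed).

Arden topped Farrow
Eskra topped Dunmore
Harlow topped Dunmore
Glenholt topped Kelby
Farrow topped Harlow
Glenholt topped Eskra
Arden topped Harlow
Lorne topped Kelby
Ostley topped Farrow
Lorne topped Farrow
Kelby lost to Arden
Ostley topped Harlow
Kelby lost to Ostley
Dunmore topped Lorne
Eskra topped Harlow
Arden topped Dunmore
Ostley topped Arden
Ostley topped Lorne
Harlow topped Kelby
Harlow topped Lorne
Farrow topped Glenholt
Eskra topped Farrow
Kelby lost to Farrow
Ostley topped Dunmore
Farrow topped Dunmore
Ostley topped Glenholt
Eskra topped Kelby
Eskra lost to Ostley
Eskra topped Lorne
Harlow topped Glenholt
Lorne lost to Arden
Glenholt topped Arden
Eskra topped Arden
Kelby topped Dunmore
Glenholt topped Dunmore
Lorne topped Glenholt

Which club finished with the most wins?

Win totals: Kelby 1, Arden 5, Farrow 4, Eskra 6, Lorne 3, Ostley 8, Glenholt 4, Harlow 4, Dunmore 1.
Ostley leads with 8 wins (next highest: 6).

Ostley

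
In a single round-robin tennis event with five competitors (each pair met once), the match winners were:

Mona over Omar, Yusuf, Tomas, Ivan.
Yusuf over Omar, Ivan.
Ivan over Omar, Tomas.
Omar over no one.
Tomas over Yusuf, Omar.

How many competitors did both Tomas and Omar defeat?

0

Tomas beat: Yusuf, Omar.
Omar beat: no one.
No one was beaten by both.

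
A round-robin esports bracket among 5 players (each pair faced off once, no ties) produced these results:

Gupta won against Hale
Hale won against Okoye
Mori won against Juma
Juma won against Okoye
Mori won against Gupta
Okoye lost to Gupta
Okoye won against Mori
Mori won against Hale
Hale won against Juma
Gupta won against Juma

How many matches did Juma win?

1

Juma's results: beat Okoye; lost to Hale, Mori, Gupta.
That is 1 win.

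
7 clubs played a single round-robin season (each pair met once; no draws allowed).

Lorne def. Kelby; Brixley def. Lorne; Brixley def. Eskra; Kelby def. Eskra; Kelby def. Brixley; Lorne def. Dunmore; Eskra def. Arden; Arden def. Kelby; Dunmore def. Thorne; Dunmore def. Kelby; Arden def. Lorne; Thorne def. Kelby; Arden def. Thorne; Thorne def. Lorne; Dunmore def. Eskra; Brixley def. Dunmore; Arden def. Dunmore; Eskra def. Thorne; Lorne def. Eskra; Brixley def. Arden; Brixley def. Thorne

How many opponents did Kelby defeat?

2

Kelby's results: beat Eskra, Brixley; lost to Arden, Thorne, Lorne, Dunmore.
That is 2 wins.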